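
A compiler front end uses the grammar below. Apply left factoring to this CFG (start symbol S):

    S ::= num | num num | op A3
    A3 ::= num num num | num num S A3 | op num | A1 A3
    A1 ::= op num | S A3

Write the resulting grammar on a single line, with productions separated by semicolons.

S has alternatives sharing prefix 'num': factor to S → num S' with S' → ε | num.
A3 has alternatives sharing prefix 'num num': factor to A3 → num num A3' with A3' → num | S A3.

S ::= op A3 | num S'; A3 ::= op num | A1 A3 | num num A3'; A1 ::= op num | S A3; S' ::= epsilon | num; A3' ::= num | S A3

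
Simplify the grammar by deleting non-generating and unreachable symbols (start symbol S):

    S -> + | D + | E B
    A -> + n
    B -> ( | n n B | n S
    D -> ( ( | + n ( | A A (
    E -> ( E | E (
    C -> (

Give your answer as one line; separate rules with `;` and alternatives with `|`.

Generating nonterminals: {A, B, C, D, S}.
Reachable from S after that: {A, D, S}.
Removed useless symbols: {B, C, E} and every production mentioning them.

S -> + | D +; A -> + n; D -> ( ( | + n ( | A A (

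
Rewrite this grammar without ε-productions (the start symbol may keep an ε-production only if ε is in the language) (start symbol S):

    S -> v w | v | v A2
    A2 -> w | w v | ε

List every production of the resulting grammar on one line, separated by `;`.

Nullable set = {A2}.
ε ∉ L(G), so no ε-production is kept.

S -> v w | v | v A2; A2 -> w | w v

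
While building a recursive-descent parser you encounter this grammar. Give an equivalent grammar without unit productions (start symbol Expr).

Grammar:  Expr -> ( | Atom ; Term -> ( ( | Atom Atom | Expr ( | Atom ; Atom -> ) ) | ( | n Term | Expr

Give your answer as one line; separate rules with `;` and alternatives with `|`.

Expr -> ) ) | ( | n Term; Term -> ( ( | Atom Atom | Expr ( | ) ) | ( | n Term; Atom -> ) ) | ( | n Term

Unit pairs: Atom ⇒* {Expr}; Expr ⇒* {Atom}; Term ⇒* {Atom, Expr}.
Replace each nonterminal's rules with the union of the non-unit rules of every nonterminal it unit-derives.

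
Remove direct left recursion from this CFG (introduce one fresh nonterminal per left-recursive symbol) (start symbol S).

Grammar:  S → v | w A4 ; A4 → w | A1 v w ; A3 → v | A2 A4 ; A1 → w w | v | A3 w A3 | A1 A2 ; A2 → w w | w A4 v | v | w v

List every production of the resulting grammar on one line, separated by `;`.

Directly left-recursive nonterminal: A1.
For A1: α = {A2}, β = {w w, v, A3 w A3}. Rewrite as A1 → β A1' and A1' → α A1' | ε.

S → v | w A4; A4 → w | A1 v w; A3 → v | A2 A4; A1 → w w A1' | v A1' | A3 w A3 A1'; A2 → w w | w A4 v | v | w v; A1' → A2 A1' | ε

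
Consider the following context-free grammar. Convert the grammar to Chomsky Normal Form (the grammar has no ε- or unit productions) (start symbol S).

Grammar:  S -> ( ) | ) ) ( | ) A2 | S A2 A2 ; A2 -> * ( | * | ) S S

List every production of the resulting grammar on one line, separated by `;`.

Introduce a nonterminal for each terminal appearing in a rule of length ≥ 2: X1 → (, X2 → ), X3 → *.
Binarize each right-hand side of length ≥ 3 by chaining fresh nonterminals (Y1, Y2, …): affected rules were S → X2 X2 X1; S → S A2 A2; A2 → X2 S S.

S -> X1 X2 | X2 Y1 | X2 A2 | S Y2; A2 -> X3 X1 | * | X2 Y3; X1 -> (; X2 -> ); X3 -> *; Y1 -> X2 X1; Y2 -> A2 A2; Y3 -> S S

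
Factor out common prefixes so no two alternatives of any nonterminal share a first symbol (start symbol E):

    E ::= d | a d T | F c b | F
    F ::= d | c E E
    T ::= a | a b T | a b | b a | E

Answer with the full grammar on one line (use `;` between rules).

E has alternatives sharing prefix 'F': factor to E → F E' with E' → c b | ε.
T has alternatives sharing prefix 'a': factor to T → a T' with T' → ε | b T | b.
T' has alternatives sharing prefix 'b': factor to T' → b T'' with T'' → T | ε.

E ::= d | a d T | F E'; F ::= d | c E E; T ::= b a | E | a T'; E' ::= c b | ε; T' ::= ε | b T''; T'' ::= T | ε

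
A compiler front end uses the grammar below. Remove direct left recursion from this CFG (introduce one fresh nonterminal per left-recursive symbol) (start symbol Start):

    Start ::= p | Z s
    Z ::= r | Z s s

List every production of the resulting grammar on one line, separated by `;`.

Start ::= p | Z s; Z ::= r Z1; Z1 ::= s s Z1 | ε

Z is directly left-recursive.
For Z: α = {s s}, β = {r}. Rewrite as Z → β Z1 and Z1 → α Z1 | ε.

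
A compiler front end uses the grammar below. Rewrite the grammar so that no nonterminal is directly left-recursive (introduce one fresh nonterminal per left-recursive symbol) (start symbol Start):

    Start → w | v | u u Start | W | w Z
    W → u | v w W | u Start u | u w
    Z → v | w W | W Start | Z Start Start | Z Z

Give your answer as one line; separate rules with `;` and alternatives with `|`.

Start → w | v | u u Start | W | w Z; W → u | v w W | u Start u | u w; Z → v Z1 | w W Z1 | W Start Z1; Z1 → Start Start Z1 | Z Z1 | ε

Left recursion appears on Z.
For Z: α = {Start Start, Z}, β = {v, w W, W Start}. Rewrite as Z → β Z1 and Z1 → α Z1 | ε.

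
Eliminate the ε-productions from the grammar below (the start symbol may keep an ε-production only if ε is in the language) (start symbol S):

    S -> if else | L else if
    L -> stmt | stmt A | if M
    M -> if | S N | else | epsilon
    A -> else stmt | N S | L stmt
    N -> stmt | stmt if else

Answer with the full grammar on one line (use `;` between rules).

Nullable set = {M}.
ε ∉ L(G), so no ε-production is kept.
For each production, add variants omitting each subset of nullable occurrences: L → if M gives if M | if.

S -> if else | L else if; L -> stmt | stmt A | if M | if; M -> if | S N | else; A -> else stmt | N S | L stmt; N -> stmt | stmt if else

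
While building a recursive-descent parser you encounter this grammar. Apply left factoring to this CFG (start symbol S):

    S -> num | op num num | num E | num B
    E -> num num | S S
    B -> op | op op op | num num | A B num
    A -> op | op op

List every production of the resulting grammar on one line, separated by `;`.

S -> op num num | num S'; E -> num num | S S; B -> num num | A B num | op B'; A -> op A'; S' -> ε | E | B; B' -> ε | op op; A' -> ε | op

S has alternatives sharing prefix 'num': factor to S → num S' with S' → ε | E | B.
B has alternatives sharing prefix 'op': factor to B → op B' with B' → ε | op op.
A has alternatives sharing prefix 'op': factor to A → op A' with A' → ε | op.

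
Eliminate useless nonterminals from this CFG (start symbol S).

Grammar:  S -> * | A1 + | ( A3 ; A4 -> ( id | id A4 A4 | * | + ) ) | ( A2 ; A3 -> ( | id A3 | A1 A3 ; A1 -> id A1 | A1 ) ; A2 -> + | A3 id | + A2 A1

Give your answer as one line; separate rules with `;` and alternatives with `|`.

Generating nonterminals: {A2, A3, A4, S}.
Reachable from S after that: {A3, S}.
Removed useless symbols: {A1, A2, A4} and every production mentioning them.

S -> * | ( A3; A3 -> ( | id A3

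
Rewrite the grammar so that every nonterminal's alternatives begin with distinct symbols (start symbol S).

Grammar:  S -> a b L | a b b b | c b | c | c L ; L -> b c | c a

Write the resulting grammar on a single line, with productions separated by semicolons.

S has alternatives sharing prefix 'c': factor to S → c S' with S' → b | ε | L.
S has alternatives sharing prefix 'a b': factor to S → a b S'' with S'' → L | b b.

S -> c S' | a b S''; L -> b c | c a; S' -> b | ε | L; S'' -> L | b b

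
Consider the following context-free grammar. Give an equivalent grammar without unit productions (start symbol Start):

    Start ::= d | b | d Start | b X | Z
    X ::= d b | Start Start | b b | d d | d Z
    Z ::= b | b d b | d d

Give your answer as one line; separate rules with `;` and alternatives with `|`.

Unit pairs: Start ⇒* {Z}.
For every A with A ⇒* B via unit rules, add B's non-unit alternatives to A; then delete every rule of the form X → Y.

Start ::= b | b d b | d d | d | d Start | b X; X ::= d b | Start Start | b b | d d | d Z; Z ::= b | b d b | d d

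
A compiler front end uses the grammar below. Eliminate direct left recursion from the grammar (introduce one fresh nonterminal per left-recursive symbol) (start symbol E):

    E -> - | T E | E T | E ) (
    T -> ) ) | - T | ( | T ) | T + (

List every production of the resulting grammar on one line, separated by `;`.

E, T are directly left-recursive.
For E: α = {T, ) (}, β = {-, T E}. Rewrite as E → β E' and E' → α E' | ε.
For T: α = {), + (}, β = {) ), - T, (}. Rewrite as T → β T' and T' → α T' | ε.

E -> - E' | T E E'; T -> ) ) T' | - T T' | ( T'; E' -> T E' | ) ( E' | ε; T' -> ) T' | + ( T' | ε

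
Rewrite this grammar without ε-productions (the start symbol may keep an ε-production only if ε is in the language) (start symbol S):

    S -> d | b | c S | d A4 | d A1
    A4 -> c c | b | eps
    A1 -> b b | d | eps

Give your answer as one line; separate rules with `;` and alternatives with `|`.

Nullable set = {A1, A4}.
ε ∉ L(G), so no ε-production is kept.

S -> d | b | c S | d A4 | d A1; A4 -> c c | b; A1 -> b b | d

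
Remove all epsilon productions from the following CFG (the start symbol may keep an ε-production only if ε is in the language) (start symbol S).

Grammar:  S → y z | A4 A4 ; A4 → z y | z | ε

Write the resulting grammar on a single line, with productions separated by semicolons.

S → y z | A4 A4 | A4 | ε; A4 → z y | z

The nullable symbols are {A4, S}.
ε ∈ L(G) since S is nullable, so keep S → ε.
Add the nullable-subset variants: S → A4 A4 gives A4 A4 | A4.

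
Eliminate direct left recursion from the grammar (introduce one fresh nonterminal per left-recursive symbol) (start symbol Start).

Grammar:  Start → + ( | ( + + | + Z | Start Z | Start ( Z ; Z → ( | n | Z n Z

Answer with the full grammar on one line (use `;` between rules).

Directly left-recursive nonterminals: Start, Z.
For Start: α = {Z, ( Z}, β = {+ (, ( + +, + Z}. Rewrite as Start → β Start1 and Start1 → α Start1 | ε.
For Z: α = {n Z}, β = {(, n}. Rewrite as Z → β Z1 and Z1 → α Z1 | ε.

Start → + ( Start1 | ( + + Start1 | + Z Start1; Z → ( Z1 | n Z1; Start1 → Z Start1 | ( Z Start1 | ε; Z1 → n Z Z1 | ε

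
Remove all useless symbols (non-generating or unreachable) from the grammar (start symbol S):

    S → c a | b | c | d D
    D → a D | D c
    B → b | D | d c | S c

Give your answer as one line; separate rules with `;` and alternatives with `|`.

S → c a | b | c

Generating nonterminals: {B, S}.
Reachable from S after that: {S}.
Removed useless symbols: {B, D} and every production mentioning them.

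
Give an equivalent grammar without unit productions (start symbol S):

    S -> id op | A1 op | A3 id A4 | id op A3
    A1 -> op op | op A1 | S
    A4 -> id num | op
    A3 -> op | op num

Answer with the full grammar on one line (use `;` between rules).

Unit pairs: A1 ⇒* {S}.
For each unit pair (A, B), copy every non-unit production of B to A, then drop all unit productions.

S -> id op | A1 op | A3 id A4 | id op A3; A1 -> op op | op A1 | id op | A1 op | A3 id A4 | id op A3; A4 -> id num | op; A3 -> op | op num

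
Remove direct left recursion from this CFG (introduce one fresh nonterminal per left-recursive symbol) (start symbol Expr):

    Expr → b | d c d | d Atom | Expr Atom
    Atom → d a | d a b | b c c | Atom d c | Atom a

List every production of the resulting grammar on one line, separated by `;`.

Expr → b Expr1 | d c d Expr1 | d Atom Expr1; Atom → d a Atom1 | d a b Atom1 | b c c Atom1; Expr1 → Atom Expr1 | eps; Atom1 → d c Atom1 | a Atom1 | eps

Directly left-recursive nonterminals: Expr, Atom.
For Expr: α = {Atom}, β = {b, d c d, d Atom}. Rewrite as Expr → β Expr1 and Expr1 → α Expr1 | ε.
For Atom: α = {d c, a}, β = {d a, d a b, b c c}. Rewrite as Atom → β Atom1 and Atom1 → α Atom1 | ε.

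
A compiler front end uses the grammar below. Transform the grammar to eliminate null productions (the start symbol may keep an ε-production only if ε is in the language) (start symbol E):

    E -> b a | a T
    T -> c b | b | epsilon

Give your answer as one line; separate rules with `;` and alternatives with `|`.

The nullable symbols are {T}.
ε ∉ L(G), so no ε-production is kept.
For each production, add variants omitting each subset of nullable occurrences: E → a T gives a T | a.

E -> b a | a T | a; T -> c b | b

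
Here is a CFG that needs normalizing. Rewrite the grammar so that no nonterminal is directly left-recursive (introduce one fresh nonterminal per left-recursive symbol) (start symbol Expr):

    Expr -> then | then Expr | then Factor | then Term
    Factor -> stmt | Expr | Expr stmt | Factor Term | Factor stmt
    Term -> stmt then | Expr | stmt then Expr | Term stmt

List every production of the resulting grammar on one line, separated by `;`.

Expr -> then | then Expr | then Factor | then Term; Factor -> stmt Factor1 | Expr Factor1 | Expr stmt Factor1; Term -> stmt then Term1 | Expr Term1 | stmt then Expr Term1; Factor1 -> Term Factor1 | stmt Factor1 | ε; Term1 -> stmt Term1 | ε

Left recursion appears on Factor, Term.
For Factor: α = {Term, stmt}, β = {stmt, Expr, Expr stmt}. Rewrite as Factor → β Factor1 and Factor1 → α Factor1 | ε.
For Term: α = {stmt}, β = {stmt then, Expr, stmt then Expr}. Rewrite as Term → β Term1 and Term1 → α Term1 | ε.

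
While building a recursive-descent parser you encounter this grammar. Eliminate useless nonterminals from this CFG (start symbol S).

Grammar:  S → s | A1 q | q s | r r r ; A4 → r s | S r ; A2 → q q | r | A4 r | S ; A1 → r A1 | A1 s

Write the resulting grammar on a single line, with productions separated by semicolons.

S → s | q s | r r r

Generating nonterminals: {A2, A4, S}.
Reachable from S after that: {S}.
Removed useless symbols: {A1, A2, A4} and every production mentioning them.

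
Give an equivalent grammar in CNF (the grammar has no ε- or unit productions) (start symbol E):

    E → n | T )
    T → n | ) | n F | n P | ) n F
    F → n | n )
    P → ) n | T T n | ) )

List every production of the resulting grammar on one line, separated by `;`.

Introduce a nonterminal for each terminal appearing in a rule of length ≥ 2: X1 → ), X2 → n.
Binarize each right-hand side of length ≥ 3 by chaining fresh nonterminals (Y1, Y2, …): affected rules were T → X1 X2 F; P → T T X2.

E → n | T X1; T → n | ) | X2 F | X2 P | X1 Y1; F → n | X2 X1; P → X1 X2 | T Y2 | X1 X1; X1 → ); X2 → n; Y1 → X2 F; Y2 → T X2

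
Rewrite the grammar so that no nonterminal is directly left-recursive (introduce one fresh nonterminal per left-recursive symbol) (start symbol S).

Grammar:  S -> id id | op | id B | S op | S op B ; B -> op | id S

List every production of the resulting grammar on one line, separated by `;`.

Left recursion appears on S.
For S: α = {op, op B}, β = {id id, op, id B}. Rewrite as S → β S' and S' → α S' | ε.

S -> id id S' | op S' | id B S'; B -> op | id S; S' -> op S' | op B S' | ε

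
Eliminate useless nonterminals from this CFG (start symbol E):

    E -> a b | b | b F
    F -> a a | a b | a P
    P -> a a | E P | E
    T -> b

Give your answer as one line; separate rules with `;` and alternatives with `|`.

Generating nonterminals: {E, F, P, T}.
Reachable from E after that: {E, F, P}.
Removed useless symbols: {T} and every production mentioning them.

E -> a b | b | b F; F -> a a | a b | a P; P -> a a | E P | E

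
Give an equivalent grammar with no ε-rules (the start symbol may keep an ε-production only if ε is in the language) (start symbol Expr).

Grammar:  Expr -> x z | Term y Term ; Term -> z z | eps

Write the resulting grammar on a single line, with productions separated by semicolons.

Nullable nonterminals: {Term}.
ε ∉ L(G), so no ε-production is kept.
Expand every rule over subsets of its nullable positions: Expr → Term y Term gives Term y Term | Term y | y Term | y.

Expr -> x z | Term y Term | Term y | y Term | y; Term -> z z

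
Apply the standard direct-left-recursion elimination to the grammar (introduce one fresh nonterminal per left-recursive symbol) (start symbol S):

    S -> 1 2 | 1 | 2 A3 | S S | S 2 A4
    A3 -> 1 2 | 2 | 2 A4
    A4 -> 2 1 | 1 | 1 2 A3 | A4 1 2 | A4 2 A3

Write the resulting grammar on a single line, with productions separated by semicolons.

S -> 1 2 S' | 1 S' | 2 A3 S'; A3 -> 1 2 | 2 | 2 A4; A4 -> 2 1 A4' | 1 A4' | 1 2 A3 A4'; S' -> S S' | 2 A4 S' | ε; A4' -> 1 2 A4' | 2 A3 A4' | ε

Left recursion appears on S, A4.
For S: α = {S, 2 A4}, β = {1 2, 1, 2 A3}. Rewrite as S → β S' and S' → α S' | ε.
For A4: α = {1 2, 2 A3}, β = {2 1, 1, 1 2 A3}. Rewrite as A4 → β A4' and A4' → α A4' | ε.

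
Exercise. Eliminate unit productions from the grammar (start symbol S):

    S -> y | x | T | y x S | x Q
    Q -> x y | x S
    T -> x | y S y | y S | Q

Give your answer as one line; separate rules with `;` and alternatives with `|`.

Unit pairs: S ⇒* {Q, T}; T ⇒* {Q}.
Replace each nonterminal's rules with the union of the non-unit rules of every nonterminal it unit-derives.

S -> y | x | y x S | x Q | x y | x S | y S y | y S; Q -> x y | x S; T -> x y | x S | x | y S y | y S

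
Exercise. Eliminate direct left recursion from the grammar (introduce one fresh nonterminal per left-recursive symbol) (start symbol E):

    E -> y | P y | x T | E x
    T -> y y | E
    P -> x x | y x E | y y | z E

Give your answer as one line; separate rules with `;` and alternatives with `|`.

E -> y E' | P y E' | x T E'; T -> y y | E; P -> x x | y x E | y y | z E; E' -> x E' | ε

Directly left-recursive nonterminal: E.
For E: α = {x}, β = {y, P y, x T}. Rewrite as E → β E' and E' → α E' | ε.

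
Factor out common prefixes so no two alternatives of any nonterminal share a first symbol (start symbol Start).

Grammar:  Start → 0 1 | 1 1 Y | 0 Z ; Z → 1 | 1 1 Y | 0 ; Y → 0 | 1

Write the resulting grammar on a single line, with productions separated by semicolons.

Start has alternatives sharing prefix '0': factor to Start → 0 Start1 with Start1 → 1 | Z.
Z has alternatives sharing prefix '1': factor to Z → 1 Z1 with Z1 → ε | 1 Y.

Start → 1 1 Y | 0 Start1; Z → 0 | 1 Z1; Y → 0 | 1; Start1 → 1 | Z; Z1 → ε | 1 Y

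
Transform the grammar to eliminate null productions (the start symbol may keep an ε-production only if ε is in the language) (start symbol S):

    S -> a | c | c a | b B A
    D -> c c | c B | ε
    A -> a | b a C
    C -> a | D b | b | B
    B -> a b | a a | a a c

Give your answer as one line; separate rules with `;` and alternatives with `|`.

Nullable set = {D}.
ε ∉ L(G), so no ε-production is kept.
Expand every rule over subsets of its nullable positions: C → D b gives D b | b.

S -> a | c | c a | b B A; D -> c c | c B; A -> a | b a C; C -> a | D b | b | B; B -> a b | a a | a a c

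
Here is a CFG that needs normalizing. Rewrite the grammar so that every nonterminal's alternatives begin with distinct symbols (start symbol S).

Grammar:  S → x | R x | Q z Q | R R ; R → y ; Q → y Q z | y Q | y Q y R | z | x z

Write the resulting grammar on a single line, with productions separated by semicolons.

S → x | Q z Q | R S'; R → y; Q → z | x z | y Q Q'; S' → x | R; Q' → z | ε | y R

S has alternatives sharing prefix 'R': factor to S → R S' with S' → x | R.
Q has alternatives sharing prefix 'y Q': factor to Q → y Q Q' with Q' → z | ε | y R.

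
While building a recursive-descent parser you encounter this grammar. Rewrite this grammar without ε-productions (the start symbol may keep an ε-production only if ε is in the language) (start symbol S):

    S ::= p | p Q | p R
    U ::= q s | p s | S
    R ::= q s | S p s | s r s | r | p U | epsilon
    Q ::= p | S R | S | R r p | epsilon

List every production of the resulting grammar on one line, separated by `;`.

The nullable symbols are {Q, R}.
ε ∉ L(G), so no ε-production is kept.
Add the nullable-subset variants: Q → S R gives S R | S. Q → R r p gives R r p | r p.

S ::= p | p Q | p R; U ::= q s | p s | S; R ::= q s | S p s | s r s | r | p U; Q ::= p | S R | S | R r p | r p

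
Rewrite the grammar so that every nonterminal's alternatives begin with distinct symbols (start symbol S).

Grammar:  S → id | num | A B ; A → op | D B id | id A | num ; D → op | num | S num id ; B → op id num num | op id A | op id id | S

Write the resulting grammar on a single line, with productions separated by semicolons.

S → id | num | A B; A → op | D B id | id A | num; D → op | num | S num id; B → S | op id B'; B' → num num | A | id

B has alternatives sharing prefix 'op id': factor to B → op id B' with B' → num num | A | id.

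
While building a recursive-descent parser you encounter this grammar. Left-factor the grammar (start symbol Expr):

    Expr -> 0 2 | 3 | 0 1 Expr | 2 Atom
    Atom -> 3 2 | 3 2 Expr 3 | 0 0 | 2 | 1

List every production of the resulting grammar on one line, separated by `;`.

Expr -> 3 | 2 Atom | 0 Expr1; Atom -> 0 0 | 2 | 1 | 3 2 Atom1; Expr1 -> 2 | 1 Expr; Atom1 -> ε | Expr 3

Expr has alternatives sharing prefix '0': factor to Expr → 0 Expr1 with Expr1 → 2 | 1 Expr.
Atom has alternatives sharing prefix '3 2': factor to Atom → 3 2 Atom1 with Atom1 → ε | Expr 3.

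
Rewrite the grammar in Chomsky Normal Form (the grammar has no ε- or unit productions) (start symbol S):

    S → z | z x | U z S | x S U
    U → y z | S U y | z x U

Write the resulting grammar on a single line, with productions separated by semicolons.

S → z | X1 X2 | U Y1 | X2 Y2; U → X3 X1 | S Y3 | X1 Y4; X1 → z; X2 → x; X3 → y; Y1 → X1 S; Y2 → S U; Y3 → U X3; Y4 → X2 U

Introduce a nonterminal for each terminal appearing in a rule of length ≥ 2: X1 → z, X2 → x, X3 → y.
Binarize each right-hand side of length ≥ 3 by chaining fresh nonterminals (Y1, Y2, …): affected rules were S → U X1 S; S → X2 S U; U → S U X3; U → X1 X2 U.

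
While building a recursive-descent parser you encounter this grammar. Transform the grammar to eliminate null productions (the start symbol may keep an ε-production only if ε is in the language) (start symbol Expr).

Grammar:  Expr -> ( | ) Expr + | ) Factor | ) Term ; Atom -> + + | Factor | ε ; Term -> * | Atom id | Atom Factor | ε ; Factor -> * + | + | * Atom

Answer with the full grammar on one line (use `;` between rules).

Expr -> ( | ) Expr + | ) Factor | ) Term | ); Atom -> + + | Factor; Term -> * | Atom id | id | Atom Factor | Factor; Factor -> * + | + | * Atom | *

The nullable symbols are {Atom, Term}.
ε ∉ L(G), so no ε-production is kept.
For each production, add variants omitting each subset of nullable occurrences: Expr → ) Term gives ) Term | ). Term → Atom id gives Atom id | id. Term → Atom Factor gives Atom Factor | Factor. Factor → * Atom gives * Atom | *.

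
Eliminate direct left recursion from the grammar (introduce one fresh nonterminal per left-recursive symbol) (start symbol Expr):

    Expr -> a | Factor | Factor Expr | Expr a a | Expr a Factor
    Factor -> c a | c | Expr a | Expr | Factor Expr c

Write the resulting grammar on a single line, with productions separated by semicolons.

Expr -> a Expr1 | Factor Expr1 | Factor Expr Expr1; Factor -> c a Factor1 | c Factor1 | Expr a Factor1 | Expr Factor1; Expr1 -> a a Expr1 | a Factor Expr1 | ε; Factor1 -> Expr c Factor1 | ε

Left recursion appears on Expr, Factor.
For Expr: α = {a a, a Factor}, β = {a, Factor, Factor Expr}. Rewrite as Expr → β Expr1 and Expr1 → α Expr1 | ε.
For Factor: α = {Expr c}, β = {c a, c, Expr a, Expr}. Rewrite as Factor → β Factor1 and Factor1 → α Factor1 | ε.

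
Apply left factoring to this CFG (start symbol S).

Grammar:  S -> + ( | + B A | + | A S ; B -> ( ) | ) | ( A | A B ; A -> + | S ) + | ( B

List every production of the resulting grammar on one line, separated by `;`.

S -> A S | + S'; B -> ) | A B | ( B'; A -> + | S ) + | ( B; S' -> ( | B A | ε; B' -> ) | A

S has alternatives sharing prefix '+': factor to S → + S' with S' → ( | B A | ε.
B has alternatives sharing prefix '(': factor to B → ( B' with B' → ) | A.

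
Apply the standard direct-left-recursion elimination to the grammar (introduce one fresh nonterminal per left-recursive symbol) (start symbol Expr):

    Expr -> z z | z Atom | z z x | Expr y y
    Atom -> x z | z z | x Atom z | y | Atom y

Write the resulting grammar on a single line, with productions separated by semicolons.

Expr -> z z Expr1 | z Atom Expr1 | z z x Expr1; Atom -> x z Atom1 | z z Atom1 | x Atom z Atom1 | y Atom1; Expr1 -> y y Expr1 | ε; Atom1 -> y Atom1 | ε

Directly left-recursive nonterminals: Expr, Atom.
For Expr: α = {y y}, β = {z z, z Atom, z z x}. Rewrite as Expr → β Expr1 and Expr1 → α Expr1 | ε.
For Atom: α = {y}, β = {x z, z z, x Atom z, y}. Rewrite as Atom → β Atom1 and Atom1 → α Atom1 | ε.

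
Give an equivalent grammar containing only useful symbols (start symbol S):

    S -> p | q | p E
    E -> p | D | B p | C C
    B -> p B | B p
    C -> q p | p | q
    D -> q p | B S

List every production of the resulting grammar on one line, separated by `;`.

Generating nonterminals: {C, D, E, S}.
Reachable from S after that: {C, D, E, S}.
Removed useless symbols: {B} and every production mentioning them.

S -> p | q | p E; E -> p | D | C C; C -> q p | p | q; D -> q p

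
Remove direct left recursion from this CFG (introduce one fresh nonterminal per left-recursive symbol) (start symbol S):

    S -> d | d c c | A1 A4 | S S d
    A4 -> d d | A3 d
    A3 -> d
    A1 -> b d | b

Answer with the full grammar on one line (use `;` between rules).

S -> d S' | d c c S' | A1 A4 S'; A4 -> d d | A3 d; A3 -> d; A1 -> b d | b; S' -> S d S' | ε

Directly left-recursive nonterminal: S.
For S: α = {S d}, β = {d, d c c, A1 A4}. Rewrite as S → β S' and S' → α S' | ε.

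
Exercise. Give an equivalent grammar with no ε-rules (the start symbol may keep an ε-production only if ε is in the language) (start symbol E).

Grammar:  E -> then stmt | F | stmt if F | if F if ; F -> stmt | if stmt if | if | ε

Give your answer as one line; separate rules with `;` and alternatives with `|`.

E -> then stmt | F | stmt if F | stmt if | if F if | if if | ε; F -> stmt | if stmt if | if

Nullable set = {E, F}.
ε ∈ L(G) since E is nullable, so keep E → ε.
Expand every rule over subsets of its nullable positions: E → stmt if F gives stmt if F | stmt if. E → if F if gives if F if | if if.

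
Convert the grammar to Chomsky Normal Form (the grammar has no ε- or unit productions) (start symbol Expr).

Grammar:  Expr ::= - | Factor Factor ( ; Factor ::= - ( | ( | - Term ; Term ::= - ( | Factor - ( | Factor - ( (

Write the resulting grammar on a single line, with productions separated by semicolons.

Introduce a nonterminal for each terminal appearing in a rule of length ≥ 2: X1 → (, X2 → -.
Binarize each right-hand side of length ≥ 3 by chaining fresh nonterminals (Y1, Y2, …): affected rules were Expr → Factor Factor X1; Term → Factor X2 X1; Term → Factor X2 X1 X1.

Expr ::= - | Factor Y1; Factor ::= X2 X1 | ( | X2 Term; Term ::= X2 X1 | Factor Y2 | Factor Y3; X1 ::= (; X2 ::= -; Y1 ::= Factor X1; Y2 ::= X2 X1; Y3 ::= X2 Y4; Y4 ::= X1 X1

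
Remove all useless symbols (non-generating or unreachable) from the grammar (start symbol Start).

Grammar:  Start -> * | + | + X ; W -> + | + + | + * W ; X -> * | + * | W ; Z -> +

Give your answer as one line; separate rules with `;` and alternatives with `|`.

Start -> * | + | + X; W -> + | + + | + * W; X -> * | + * | W

Generating nonterminals: {Start, W, X, Z}.
Reachable from Start after that: {Start, W, X}.
Removed useless symbols: {Z} and every production mentioning them.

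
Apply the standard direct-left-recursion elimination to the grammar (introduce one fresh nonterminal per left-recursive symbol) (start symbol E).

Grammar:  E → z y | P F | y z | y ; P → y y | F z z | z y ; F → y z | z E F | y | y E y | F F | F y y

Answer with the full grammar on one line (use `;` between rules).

E → z y | P F | y z | y; P → y y | F z z | z y; F → y z F' | z E F F' | y F' | y E y F'; F' → F F' | y y F' | ε

F is directly left-recursive.
For F: α = {F, y y}, β = {y z, z E F, y, y E y}. Rewrite as F → β F' and F' → α F' | ε.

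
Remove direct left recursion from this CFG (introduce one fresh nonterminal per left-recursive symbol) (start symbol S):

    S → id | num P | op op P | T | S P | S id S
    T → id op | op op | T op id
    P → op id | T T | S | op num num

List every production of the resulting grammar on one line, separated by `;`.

Left recursion appears on S, T.
For S: α = {P, id S}, β = {id, num P, op op P, T}. Rewrite as S → β S' and S' → α S' | ε.
For T: α = {op id}, β = {id op, op op}. Rewrite as T → β T' and T' → α T' | ε.

S → id S' | num P S' | op op P S' | T S'; T → id op T' | op op T'; P → op id | T T | S | op num num; S' → P S' | id S S' | eps; T' → op id T' | eps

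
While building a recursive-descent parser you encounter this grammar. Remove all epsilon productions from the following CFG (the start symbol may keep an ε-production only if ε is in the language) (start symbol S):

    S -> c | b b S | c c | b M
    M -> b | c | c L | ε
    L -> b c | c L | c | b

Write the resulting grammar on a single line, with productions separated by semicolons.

Nullable set = {M}.
ε ∉ L(G), so no ε-production is kept.
For each production, add variants omitting each subset of nullable occurrences: S → b M gives b M | b.

S -> c | b b S | c c | b M | b; M -> b | c | c L; L -> b c | c L | c | b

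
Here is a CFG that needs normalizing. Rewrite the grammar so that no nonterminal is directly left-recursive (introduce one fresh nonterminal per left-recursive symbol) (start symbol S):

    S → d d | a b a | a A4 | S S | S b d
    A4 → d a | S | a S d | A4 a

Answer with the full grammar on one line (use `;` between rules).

S → d d S' | a b a S' | a A4 S'; A4 → d a A4' | S A4' | a S d A4'; S' → S S' | b d S' | ε; A4' → a A4' | ε

Directly left-recursive nonterminals: S, A4.
For S: α = {S, b d}, β = {d d, a b a, a A4}. Rewrite as S → β S' and S' → α S' | ε.
For A4: α = {a}, β = {d a, S, a S d}. Rewrite as A4 → β A4' and A4' → α A4' | ε.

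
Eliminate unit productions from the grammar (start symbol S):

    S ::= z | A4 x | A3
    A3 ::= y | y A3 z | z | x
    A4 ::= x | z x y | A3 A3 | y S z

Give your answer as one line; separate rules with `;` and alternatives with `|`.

Unit pairs: S ⇒* {A3}.
For every A with A ⇒* B via unit rules, add B's non-unit alternatives to A; then delete every rule of the form X → Y.

S ::= z | A4 x | y | y A3 z | x; A3 ::= y | y A3 z | z | x; A4 ::= x | z x y | A3 A3 | y S z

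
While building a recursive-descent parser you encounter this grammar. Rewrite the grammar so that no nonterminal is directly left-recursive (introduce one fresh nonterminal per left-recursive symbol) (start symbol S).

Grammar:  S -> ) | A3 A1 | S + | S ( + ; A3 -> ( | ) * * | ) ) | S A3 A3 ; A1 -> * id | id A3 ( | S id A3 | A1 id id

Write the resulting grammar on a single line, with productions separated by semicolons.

S -> ) S' | A3 A1 S'; A3 -> ( | ) * * | ) ) | S A3 A3; A1 -> * id A1' | id A3 ( A1' | S id A3 A1'; S' -> + S' | ( + S' | epsilon; A1' -> id id A1' | epsilon

S, A1 are directly left-recursive.
For S: α = {+, ( +}, β = {), A3 A1}. Rewrite as S → β S' and S' → α S' | ε.
For A1: α = {id id}, β = {* id, id A3 (, S id A3}. Rewrite as A1 → β A1' and A1' → α A1' | ε.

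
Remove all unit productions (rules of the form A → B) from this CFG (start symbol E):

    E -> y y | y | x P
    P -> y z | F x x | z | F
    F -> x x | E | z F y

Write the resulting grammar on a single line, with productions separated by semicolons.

Unit pairs: F ⇒* {E}; P ⇒* {E, F}.
For every A with A ⇒* B via unit rules, add B's non-unit alternatives to A; then delete every rule of the form X → Y.

E -> y y | y | x P; P -> y y | y | x P | x x | z F y | y z | F x x | z; F -> y y | y | x P | x x | z F y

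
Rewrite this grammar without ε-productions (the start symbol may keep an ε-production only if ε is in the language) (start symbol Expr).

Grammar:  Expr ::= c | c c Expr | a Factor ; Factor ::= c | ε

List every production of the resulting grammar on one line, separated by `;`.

Nullable set = {Factor}.
ε ∉ L(G), so no ε-production is kept.
Add the nullable-subset variants: Expr → a Factor gives a Factor | a.

Expr ::= c | c c Expr | a Factor | a; Factor ::= c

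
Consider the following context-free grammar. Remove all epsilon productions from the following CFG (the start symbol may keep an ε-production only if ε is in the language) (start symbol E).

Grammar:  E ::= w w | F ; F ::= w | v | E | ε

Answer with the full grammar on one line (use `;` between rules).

Nullable nonterminals: {E, F}.
ε ∈ L(G) since E is nullable, so keep E → ε.

E ::= w w | F | ε; F ::= w | v | E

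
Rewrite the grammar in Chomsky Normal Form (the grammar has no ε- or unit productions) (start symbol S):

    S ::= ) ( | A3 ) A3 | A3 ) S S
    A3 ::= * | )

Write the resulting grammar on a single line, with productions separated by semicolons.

Introduce a nonterminal for each terminal appearing in a rule of length ≥ 2: X1 → ), X2 → (.
Binarize each right-hand side of length ≥ 3 by chaining fresh nonterminals (Y1, Y2, …): affected rules were S → A3 X1 A3; S → A3 X1 S S.

S ::= X1 X2 | A3 Y1 | A3 Y2; A3 ::= * | ); X1 ::= ); X2 ::= (; Y1 ::= X1 A3; Y2 ::= X1 Y3; Y3 ::= S S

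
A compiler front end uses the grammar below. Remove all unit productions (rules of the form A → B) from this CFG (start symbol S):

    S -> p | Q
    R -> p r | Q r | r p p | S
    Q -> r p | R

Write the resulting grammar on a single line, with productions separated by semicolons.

Unit pairs: Q ⇒* {R, S}; R ⇒* {Q, S}; S ⇒* {Q, R}.
Replace each nonterminal's rules with the union of the non-unit rules of every nonterminal it unit-derives.

S -> p r | Q r | r p p | p | r p; R -> r p | p | p r | Q r | r p p; Q -> p r | Q r | r p p | p | r p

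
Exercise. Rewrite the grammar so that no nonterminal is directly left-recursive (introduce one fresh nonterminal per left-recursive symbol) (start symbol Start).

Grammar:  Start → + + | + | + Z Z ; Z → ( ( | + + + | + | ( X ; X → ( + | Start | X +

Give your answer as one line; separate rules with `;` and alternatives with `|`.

X is directly left-recursive.
For X: α = {+}, β = {( +, Start}. Rewrite as X → β X1 and X1 → α X1 | ε.

Start → + + | + | + Z Z; Z → ( ( | + + + | + | ( X; X → ( + X1 | Start X1; X1 → + X1 | eps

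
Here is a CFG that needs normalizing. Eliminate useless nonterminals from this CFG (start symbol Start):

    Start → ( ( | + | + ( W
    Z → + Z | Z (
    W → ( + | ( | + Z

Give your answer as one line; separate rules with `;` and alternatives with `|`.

Generating nonterminals: {Start, W}.
Reachable from Start after that: {Start, W}.
Removed useless symbols: {Z} and every production mentioning them.

Start → ( ( | + | + ( W; W → ( + | (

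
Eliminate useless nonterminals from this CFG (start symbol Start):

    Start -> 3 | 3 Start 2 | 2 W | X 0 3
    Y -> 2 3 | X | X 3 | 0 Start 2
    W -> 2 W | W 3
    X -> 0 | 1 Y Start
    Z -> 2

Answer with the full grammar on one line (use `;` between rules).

Generating nonterminals: {Start, X, Y, Z}.
Reachable from Start after that: {Start, X, Y}.
Removed useless symbols: {W, Z} and every production mentioning them.

Start -> 3 | 3 Start 2 | X 0 3; Y -> 2 3 | X | X 3 | 0 Start 2; X -> 0 | 1 Y Start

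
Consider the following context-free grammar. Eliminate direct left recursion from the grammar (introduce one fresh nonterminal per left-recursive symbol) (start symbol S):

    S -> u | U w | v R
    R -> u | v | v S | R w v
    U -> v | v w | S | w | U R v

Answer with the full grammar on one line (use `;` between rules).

S -> u | U w | v R; R -> u R' | v R' | v S R'; U -> v U' | v w U' | S U' | w U'; R' -> w v R' | epsilon; U' -> R v U' | epsilon

Left recursion appears on R, U.
For R: α = {w v}, β = {u, v, v S}. Rewrite as R → β R' and R' → α R' | ε.
For U: α = {R v}, β = {v, v w, S, w}. Rewrite as U → β U' and U' → α U' | ε.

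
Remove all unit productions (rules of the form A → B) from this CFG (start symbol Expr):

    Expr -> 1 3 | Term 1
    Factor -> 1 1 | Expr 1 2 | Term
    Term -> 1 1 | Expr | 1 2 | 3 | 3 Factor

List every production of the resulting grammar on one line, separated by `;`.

Expr -> 1 3 | Term 1; Factor -> 1 1 | 1 2 | 3 | 3 Factor | Expr 1 2 | 1 3 | Term 1; Term -> 1 1 | 1 2 | 3 | 3 Factor | 1 3 | Term 1

Unit pairs: Factor ⇒* {Expr, Term}; Term ⇒* {Expr}.
For every A with A ⇒* B via unit rules, add B's non-unit alternatives to A; then delete every rule of the form X → Y.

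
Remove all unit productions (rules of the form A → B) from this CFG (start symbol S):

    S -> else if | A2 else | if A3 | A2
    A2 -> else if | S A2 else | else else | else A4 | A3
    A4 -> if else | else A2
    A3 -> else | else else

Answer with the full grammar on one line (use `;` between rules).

S -> else if | S A2 else | else else | else A4 | A2 else | if A3 | else; A2 -> else if | S A2 else | else else | else A4 | else; A4 -> if else | else A2; A3 -> else | else else

Unit pairs: A2 ⇒* {A3}; S ⇒* {A2, A3}.
For every A with A ⇒* B via unit rules, add B's non-unit alternatives to A; then delete every rule of the form X → Y.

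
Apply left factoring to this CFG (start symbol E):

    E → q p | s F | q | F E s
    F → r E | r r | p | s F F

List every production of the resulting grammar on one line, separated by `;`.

E has alternatives sharing prefix 'q': factor to E → q E' with E' → p | ε.
F has alternatives sharing prefix 'r': factor to F → r F' with F' → E | r.

E → s F | F E s | q E'; F → p | s F F | r F'; E' → p | ε; F' → E | r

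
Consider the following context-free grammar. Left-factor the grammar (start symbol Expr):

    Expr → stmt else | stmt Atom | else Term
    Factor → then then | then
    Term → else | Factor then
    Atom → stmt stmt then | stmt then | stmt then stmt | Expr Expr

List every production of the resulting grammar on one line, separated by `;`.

Expr → else Term | stmt Expr1; Factor → then Factor1; Term → else | Factor then; Atom → Expr Expr | stmt Atom1; Expr1 → else | Atom; Factor1 → then | ε; Atom1 → stmt then | then Atom11; Atom11 → ε | stmt

Expr has alternatives sharing prefix 'stmt': factor to Expr → stmt Expr1 with Expr1 → else | Atom.
Factor has alternatives sharing prefix 'then': factor to Factor → then Factor1 with Factor1 → then | ε.
Atom has alternatives sharing prefix 'stmt': factor to Atom → stmt Atom1 with Atom1 → stmt then | then | then stmt.
Atom1 has alternatives sharing prefix 'then': factor to Atom1 → then Atom11 with Atom11 → ε | stmt.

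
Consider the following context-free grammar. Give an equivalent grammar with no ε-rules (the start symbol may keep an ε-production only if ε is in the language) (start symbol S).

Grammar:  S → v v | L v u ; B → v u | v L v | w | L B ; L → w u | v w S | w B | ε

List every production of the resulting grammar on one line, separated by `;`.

S → v v | L v u | v u; B → v u | v L v | v v | w | L B; L → w u | v w S | w B

The nullable symbols are {L}.
ε ∉ L(G), so no ε-production is kept.
For each production, add variants omitting each subset of nullable occurrences: S → L v u gives L v u | v u. B → v L v gives v L v | v v.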